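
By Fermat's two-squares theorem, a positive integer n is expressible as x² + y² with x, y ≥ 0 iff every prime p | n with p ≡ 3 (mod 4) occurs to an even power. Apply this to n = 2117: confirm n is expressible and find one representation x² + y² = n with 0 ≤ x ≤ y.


Step 1: Factor n = 2117 = 29 · 73.
Step 2: Check the mod-4 condition on each prime factor: 29 ≡ 1 (mod 4), exponent 1; 73 ≡ 1 (mod 4), exponent 1.
All primes ≡ 3 (mod 4) appear to even exponent (or don't appear), so by the two-squares theorem n IS expressible as a sum of two squares.
Step 3: Build a representation. Here n = 29 · 73 is a product of primes ≡ 1 (mod 4). Each prime p ≡ 1 (mod 4) is itself a sum of two squares; find a² by testing p − a² for a perfect square:
  29: 29 − 1² = 28, 29 − 2² = 25 = 5² ⇒ 29 = 2² + 5².
  73: 73 − 1² = 72, 73 − 2² = 69, 73 − 3² = 64 = 8² ⇒ 73 = 3² + 8².
  Combine using the Brahmagupta–Fibonacci identity (a² + b²)(c² + d²) = (ac − bd)² + (ad + bc)² = (ac + bd)² + (ad − bc)²:
  29 · 73 = 2117: from (2² + 5²)(3² + 8²), take (2·3 − 5·8, 2·8 + 5·3) = (6 − 40, 16 + 15) = (-34, 31); dropping signs (only squares matter) gives (34, 31); check 34² + 31² = 1156 + 961 = 2117 ✓.
Step 4: Order so x ≤ y and verify: 31² + 34² = 961 + 1156 = 2117 = n. ✓

n = 2117 = 31² + 34² (one valid representation with x ≤ y).


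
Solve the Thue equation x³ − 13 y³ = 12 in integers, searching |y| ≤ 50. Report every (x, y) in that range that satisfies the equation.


The equation is x³ - 13y³ = 12. For fixed y, x³ = 13·y³ + 12, so a solution requires the RHS to be a perfect cube.
Strategy: iterate y from -50 to 50, compute RHS = 13·y³ + 12, and check whether it is a (positive or negative) perfect cube.
Check small values of y:
  y = 0: RHS = 12 is not a perfect cube.
  y = 1: RHS = 25 is not a perfect cube.
  y = -1: RHS = -1 = (-1)³ ⇒ x = -1 works.
  y = 2: RHS = 116 is not a perfect cube.
  y = -2: RHS = -92 is not a perfect cube.
  y = 3: RHS = 363 is not a perfect cube.
  y = -3: RHS = -339 is not a perfect cube.
Continuing the search up to |y| = 50 finds no further solutions beyond those listed.
Collected solutions: (-1, -1).

Solutions (with |y| ≤ 50): (-1, -1).


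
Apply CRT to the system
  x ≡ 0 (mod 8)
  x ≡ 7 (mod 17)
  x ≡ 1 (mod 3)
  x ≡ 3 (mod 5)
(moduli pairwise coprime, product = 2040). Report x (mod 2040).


Product of moduli M = 8 · 17 · 3 · 5 = 2040.
Merge one congruence at a time:
  Start: x ≡ 0 (mod 8).
  Combine with x ≡ 7 (mod 17); new modulus lcm = 136.
    Write x = 0 + 8·t and substitute into x ≡ 7 (mod 17): 8·t ≡ 7 − 0 = 7 (mod 17).
    The inverse of 8 mod 17 is 15 (since 8·15 = 120 = 7·17 + 1), so t ≡ 15·7 = 105 ≡ 3 (mod 17).
    Then x = 0 + 8·3 = 24, valid modulo lcm(8, 17) = 136: x ≡ 24 (mod 136).
  Combine with x ≡ 1 (mod 3); new modulus lcm = 408.
    Write x = 24 + 136·t and substitute into x ≡ 1 (mod 3): 136·t ≡ 1 − 24 = -23 (mod 3).
    Reduce coefficients mod 3: 1·t ≡ 1 (mod 3).
    So t ≡ 1 (mod 3).
    Then x = 24 + 136·1 = 160, valid modulo lcm(136, 3) = 408: x ≡ 160 (mod 408).
  Combine with x ≡ 3 (mod 5); new modulus lcm = 2040.
    Write x = 160 + 408·t and substitute into x ≡ 3 (mod 5): 408·t ≡ 3 − 160 = -157 (mod 5).
    Reduce coefficients mod 5: 3·t ≡ 3 (mod 5).
    The inverse of 3 mod 5 is 2 (since 3·2 = 6 = 1·5 + 1), so t ≡ 2·3 = 6 ≡ 1 (mod 5).
    Then x = 160 + 408·1 = 568, valid modulo lcm(408, 5) = 2040: x ≡ 568 (mod 2040).
Verify against each original: 568 mod 8 = 0, 568 mod 17 = 7, 568 mod 3 = 1, 568 mod 5 = 3.

x ≡ 568 (mod 2040).


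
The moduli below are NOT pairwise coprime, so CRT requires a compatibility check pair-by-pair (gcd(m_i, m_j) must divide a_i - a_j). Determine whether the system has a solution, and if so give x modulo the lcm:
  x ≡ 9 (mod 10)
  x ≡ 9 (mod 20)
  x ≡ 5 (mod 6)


Moduli 10, 20, 6 are not pairwise coprime, so CRT works modulo lcm(m_i) when all pairwise compatibility conditions hold.
Pairwise compatibility: gcd(m_i, m_j) must divide a_i - a_j for every pair.
Merge one congruence at a time:
  Start: x ≡ 9 (mod 10).
  Combine with x ≡ 9 (mod 20): gcd(10, 20) = 10; 9 - 9 = 0, which IS divisible by 10, so compatible.
    Write x = 9 + 10·t and substitute into x ≡ 9 (mod 20): 10·t ≡ 9 − 9 = 0 (mod 20).
    Divide the congruence (and modulus) by g = 10: 1·t ≡ 0 (mod 2).
    So t ≡ 0 (mod 2).
    Then x = 9 + 10·0 = 9, valid modulo lcm(10, 20) = 20: x ≡ 9 (mod 20).
  Combine with x ≡ 5 (mod 6): gcd(20, 6) = 2; 5 - 9 = -4, which IS divisible by 2, so compatible.
    Write x = 9 + 20·t and substitute into x ≡ 5 (mod 6): 20·t ≡ 5 − 9 = -4 (mod 6).
    Divide the congruence (and modulus) by g = 2: 10·t ≡ -2 (mod 3).
    Reduce coefficients mod 3: 1·t ≡ 1 (mod 3).
    So t ≡ 1 (mod 3).
    Then x = 9 + 20·1 = 29, valid modulo lcm(20, 6) = 60: x ≡ 29 (mod 60).
Verify: 29 mod 10 = 9, 29 mod 20 = 9, 29 mod 6 = 5.

x ≡ 29 (mod 60).


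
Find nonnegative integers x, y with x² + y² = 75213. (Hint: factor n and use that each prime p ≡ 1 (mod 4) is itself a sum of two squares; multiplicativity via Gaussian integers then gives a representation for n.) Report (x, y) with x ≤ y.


Step 1: Factor n = 75213 = 3^2 · 61 · 137.
Step 2: Check the mod-4 condition on each prime factor: 3 ≡ 3 (mod 4), exponent 2 (must be even); 61 ≡ 1 (mod 4), exponent 1; 137 ≡ 1 (mod 4), exponent 1.
All primes ≡ 3 (mod 4) appear to even exponent (or don't appear), so by the two-squares theorem n IS expressible as a sum of two squares.
Step 3: Build a representation. Group n = k² · m with k = 3 and m = 61 · 137 = 8357 (a product of primes ≡ 1 (mod 4)); a representation of m scales to one of n via (k·x)² + (k·y)² = k²(x² + y²). Each prime p ≡ 1 (mod 4) is itself a sum of two squares; find a² by testing p − a² for a perfect square:
  61: 61 − 1² = 60, 61 − 2² = 57, 61 − 3² = 52, 61 − 4² = 45, 61 − 5² = 36 = 6² ⇒ 61 = 5² + 6².
  137: 137 − 1² = 136, 137 − 2² = 133, 137 − 3² = 128, 137 − 4² = 121 = 11² ⇒ 137 = 4² + 11².
  Combine using the Brahmagupta–Fibonacci identity (a² + b²)(c² + d²) = (ac − bd)² + (ad + bc)² = (ac + bd)² + (ad − bc)²:
  61 · 137 = 8357: from (5² + 6²)(4² + 11²), take (5·4 − 6·11, 5·11 + 6·4) = (20 − 66, 55 + 24) = (-46, 79); dropping signs (only squares matter) gives (46, 79); check 46² + 79² = 2116 + 6241 = 8357 ✓.
  Scale by k = 3: (3·46, 3·79) = (138, 237).
Step 4: Order so x ≤ y and verify: 138² + 237² = 19044 + 56169 = 75213 = n. ✓

n = 75213 = 138² + 237² (one valid representation with x ≤ y).


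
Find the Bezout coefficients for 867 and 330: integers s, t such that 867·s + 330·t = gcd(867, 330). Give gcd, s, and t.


Euclidean algorithm on (867, 330) — divide until remainder is 0:
  867 = 2 · 330 + 207
  330 = 1 · 207 + 123
  207 = 1 · 123 + 84
  123 = 1 · 84 + 39
  84 = 2 · 39 + 6
  39 = 6 · 6 + 3
  6 = 2 · 3 + 0
gcd(867, 330) = 3.
Track Bezout coefficients alongside the remainders: start with r₀ = 867 = a·1 + b·0 (s = 1, t = 0) and r₁ = 330 = a·0 + b·1 (s = 0, t = 1); each new remainder r_{k+1} = r_{k-1} − q_k·r_k inherits s_{k+1} = s_{k-1} − q_k·s_k, t_{k+1} = t_{k-1} − q_k·t_k, so r_k = a·s_k + b·t_k at every step:
  q = 2: r = 207, s = 1 − 2·0 = 1, t = 0 − 2·1 = -2  (check: 867·1 + 330·(-2) = 207)
  q = 1: r = 123, s = 0 − 1·1 = -1, t = 1 − 1·(-2) = 3  (check: 867·(-1) + 330·3 = 123)
  q = 1: r = 84, s = 1 − 1·(-1) = 2, t = -2 − 1·3 = -5  (check: 867·2 + 330·(-5) = 84)
  q = 1: r = 39, s = -1 − 1·2 = -3, t = 3 − 1·(-5) = 8  (check: 867·(-3) + 330·8 = 39)
  q = 2: r = 6, s = 2 − 2·(-3) = 8, t = -5 − 2·8 = -21  (check: 867·8 + 330·(-21) = 6)
  q = 6: r = 3, s = -3 − 6·8 = -51, t = 8 − 6·(-21) = 134  (check: 867·(-51) + 330·134 = 3)
The row with r = 3 (the gcd) gives the Bezout coefficients s = -51, t = 134.
Result: 867 · (-51) + 330 · (134) = 3.

gcd(867, 330) = 3; s = -51, t = 134 (check: 867·(-51) + 330·134 = 3).


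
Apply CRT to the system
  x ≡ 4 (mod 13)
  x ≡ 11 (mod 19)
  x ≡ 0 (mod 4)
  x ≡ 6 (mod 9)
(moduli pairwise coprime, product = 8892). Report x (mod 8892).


Product of moduli M = 13 · 19 · 4 · 9 = 8892.
Merge one congruence at a time:
  Start: x ≡ 4 (mod 13).
  Combine with x ≡ 11 (mod 19); new modulus lcm = 247.
    Write x = 4 + 13·t and substitute into x ≡ 11 (mod 19): 13·t ≡ 11 − 4 = 7 (mod 19).
    The inverse of 13 mod 19 is 3 (since 13·3 = 39 = 2·19 + 1), so t ≡ 3·7 = 21 ≡ 2 (mod 19).
    Then x = 4 + 13·2 = 30, valid modulo lcm(13, 19) = 247: x ≡ 30 (mod 247).
  Combine with x ≡ 0 (mod 4); new modulus lcm = 988.
    Write x = 30 + 247·t and substitute into x ≡ 0 (mod 4): 247·t ≡ 0 − 30 = -30 (mod 4).
    Reduce coefficients mod 4: 3·t ≡ 2 (mod 4).
    The inverse of 3 mod 4 is 3 (since 3·3 = 9 = 2·4 + 1), so t ≡ 3·2 = 6 ≡ 2 (mod 4).
    Then x = 30 + 247·2 = 524, valid modulo lcm(247, 4) = 988: x ≡ 524 (mod 988).
  Combine with x ≡ 6 (mod 9); new modulus lcm = 8892.
    Write x = 524 + 988·t and substitute into x ≡ 6 (mod 9): 988·t ≡ 6 − 524 = -518 (mod 9).
    Reduce coefficients mod 9: 7·t ≡ 4 (mod 9).
    The inverse of 7 mod 9 is 4 (since 7·4 = 28 = 3·9 + 1), so t ≡ 4·4 = 16 ≡ 7 (mod 9).
    Then x = 524 + 988·7 = 7440, valid modulo lcm(988, 9) = 8892: x ≡ 7440 (mod 8892).
Verify against each original: 7440 mod 13 = 4, 7440 mod 19 = 11, 7440 mod 4 = 0, 7440 mod 9 = 6.

x ≡ 7440 (mod 8892).


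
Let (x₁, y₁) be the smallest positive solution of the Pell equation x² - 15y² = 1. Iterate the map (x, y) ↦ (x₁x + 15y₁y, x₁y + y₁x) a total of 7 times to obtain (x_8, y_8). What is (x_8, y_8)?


Step 1: Find the fundamental solution (x₁, y₁) of x² - 15y² = 1.
  Expand √15 as a continued fraction. a₀ = ⌊√15⌋ = 3; iterate m_{k+1} = d_k·a_k − m_k, d_{k+1} = (15 − m_{k+1}²)/d_k, a_{k+1} = ⌊(a₀ + m_{k+1})/d_{k+1}⌋ (starting m₀ = 0, d₀ = 1), with convergents p_k = a_k·p_{k-1} + p_{k-2}, q_k = a_k·q_{k-1} + q_{k-2} (p₋₁ = 1, q₋₁ = 0):
  k = 0: a₀ = 3; p₀/q₀ = 3/1; p₀² − 15·q₀² = 9 − 15 = -6.
  k = 1: m = 3, d = 6, a = ⌊(3 + 3)/6⌋ = 1; p/q = (1·3 + 1)/(1·1 + 0) = 4/1; p² − 15·q² = 16 − 15 = 1.
  The first convergent with p² − 15·q² = 1 gives the fundamental solution (x₁, y₁) = (4, 1).
Step 2: Apply the recurrence (x_{n+1}, y_{n+1}) = (x₁x_n + 15y₁y_n, x₁y_n + y₁x_n) repeatedly.
  From (x_1, y_1) = (4, 1): x_2 = 4·4 + 15·1·1 = 31; y_2 = 4·1 + 1·4 = 8.
  From (x_2, y_2) = (31, 8): x_3 = 4·31 + 15·1·8 = 244; y_3 = 4·8 + 1·31 = 63.
  From (x_3, y_3) = (244, 63): x_4 = 4·244 + 15·1·63 = 1921; y_4 = 4·63 + 1·244 = 496.
  From (x_4, y_4) = (1921, 496): x_5 = 4·1921 + 15·1·496 = 15124; y_5 = 4·496 + 1·1921 = 3905.
  From (x_5, y_5) = (15124, 3905): x_6 = 4·15124 + 15·1·3905 = 119071; y_6 = 4·3905 + 1·15124 = 30744.
  From (x_6, y_6) = (119071, 30744): x_7 = 4·119071 + 15·1·30744 = 937444; y_7 = 4·30744 + 1·119071 = 242047.
  From (x_7, y_7) = (937444, 242047): x_8 = 4·937444 + 15·1·242047 = 7380481; y_8 = 4·242047 + 1·937444 = 1905632.
Step 3: Verify x_8² - 15·y_8² = 54471499791361 - 54471499791360 = 1 (should be 1). ✓

(x_1, y_1) = (4, 1); (x_8, y_8) = (7380481, 1905632).


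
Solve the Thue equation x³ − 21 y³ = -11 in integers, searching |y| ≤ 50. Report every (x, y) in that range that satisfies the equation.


The equation is x³ - 21y³ = -11. For fixed y, x³ = 21·y³ − 11, so a solution requires the RHS to be a perfect cube.
Strategy: iterate y from -50 to 50, compute RHS = 21·y³ − 11, and check whether it is a (positive or negative) perfect cube.
Check small values of y:
  y = 0: RHS = -11 is not a perfect cube.
  y = 1: RHS = 10 is not a perfect cube.
  y = -1: RHS = -32 is not a perfect cube.
  y = 2: RHS = 157 is not a perfect cube.
  y = -2: RHS = -179 is not a perfect cube.
  y = 3: RHS = 556 is not a perfect cube.
  y = -3: RHS = -578 is not a perfect cube.
Continuing the search up to |y| = 50 finds no solutions either.
No (x, y) in the scanned range satisfies the equation.

No integer solutions with |y| ≤ 50.


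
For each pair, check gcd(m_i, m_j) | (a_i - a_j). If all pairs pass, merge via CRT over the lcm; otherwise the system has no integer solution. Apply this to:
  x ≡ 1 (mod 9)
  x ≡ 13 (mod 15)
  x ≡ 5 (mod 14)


Moduli 9, 15, 14 are not pairwise coprime, so CRT works modulo lcm(m_i) when all pairwise compatibility conditions hold.
Pairwise compatibility: gcd(m_i, m_j) must divide a_i - a_j for every pair.
Merge one congruence at a time:
  Start: x ≡ 1 (mod 9).
  Combine with x ≡ 13 (mod 15): gcd(9, 15) = 3; 13 - 1 = 12, which IS divisible by 3, so compatible.
    Write x = 1 + 9·t and substitute into x ≡ 13 (mod 15): 9·t ≡ 13 − 1 = 12 (mod 15).
    Divide the congruence (and modulus) by g = 3: 3·t ≡ 4 (mod 5).
    The inverse of 3 mod 5 is 2 (since 3·2 = 6 = 1·5 + 1), so t ≡ 2·4 = 8 ≡ 3 (mod 5).
    Then x = 1 + 9·3 = 28, valid modulo lcm(9, 15) = 45: x ≡ 28 (mod 45).
  Combine with x ≡ 5 (mod 14): gcd(45, 14) = 1; 5 - 28 = -23, which IS divisible by 1, so compatible.
    Write x = 28 + 45·t and substitute into x ≡ 5 (mod 14): 45·t ≡ 5 − 28 = -23 (mod 14).
    Reduce coefficients mod 14: 3·t ≡ 5 (mod 14).
    The inverse of 3 mod 14 is 5 (since 3·5 = 15 = 1·14 + 1), so t ≡ 5·5 = 25 ≡ 11 (mod 14).
    Then x = 28 + 45·11 = 523, valid modulo lcm(45, 14) = 630: x ≡ 523 (mod 630).
Verify: 523 mod 9 = 1, 523 mod 15 = 13, 523 mod 14 = 5.

x ≡ 523 (mod 630).


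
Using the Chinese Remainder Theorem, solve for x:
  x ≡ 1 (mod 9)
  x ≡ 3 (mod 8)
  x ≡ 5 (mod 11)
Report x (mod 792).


Moduli 9, 8, 11 are pairwise coprime; by CRT there is a unique solution modulo M = 9 · 8 · 11 = 792.
Solve pairwise, accumulating the modulus:
  Start with x ≡ 1 (mod 9).
  Combine with x ≡ 3 (mod 8): since gcd(9, 8) = 1, we get a unique residue mod 72.
    Write x = 1 + 9·t and substitute into x ≡ 3 (mod 8): 9·t ≡ 3 − 1 = 2 (mod 8).
    Reduce coefficients mod 8: 1·t ≡ 2 (mod 8).
    So t ≡ 2 (mod 8).
    Then x = 1 + 9·2 = 19, valid modulo lcm(9, 8) = 72: x ≡ 19 (mod 72).
  Combine with x ≡ 5 (mod 11): since gcd(72, 11) = 1, we get a unique residue mod 792.
    Write x = 19 + 72·t and substitute into x ≡ 5 (mod 11): 72·t ≡ 5 − 19 = -14 (mod 11).
    Reduce coefficients mod 11: 6·t ≡ 8 (mod 11).
    The inverse of 6 mod 11 is 2 (since 6·2 = 12 = 1·11 + 1), so t ≡ 2·8 = 16 ≡ 5 (mod 11).
    Then x = 19 + 72·5 = 379, valid modulo lcm(72, 11) = 792: x ≡ 379 (mod 792).
Verify: 379 mod 9 = 1 ✓, 379 mod 8 = 3 ✓, 379 mod 11 = 5 ✓.

x ≡ 379 (mod 792).


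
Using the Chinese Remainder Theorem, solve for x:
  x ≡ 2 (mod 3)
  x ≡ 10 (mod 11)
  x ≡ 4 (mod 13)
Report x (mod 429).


Moduli 3, 11, 13 are pairwise coprime; by CRT there is a unique solution modulo M = 3 · 11 · 13 = 429.
Solve pairwise, accumulating the modulus:
  Start with x ≡ 2 (mod 3).
  Combine with x ≡ 10 (mod 11): since gcd(3, 11) = 1, we get a unique residue mod 33.
    Write x = 2 + 3·t and substitute into x ≡ 10 (mod 11): 3·t ≡ 10 − 2 = 8 (mod 11).
    The inverse of 3 mod 11 is 4 (since 3·4 = 12 = 1·11 + 1), so t ≡ 4·8 = 32 ≡ 10 (mod 11).
    Then x = 2 + 3·10 = 32, valid modulo lcm(3, 11) = 33: x ≡ 32 (mod 33).
  Combine with x ≡ 4 (mod 13): since gcd(33, 13) = 1, we get a unique residue mod 429.
    Write x = 32 + 33·t and substitute into x ≡ 4 (mod 13): 33·t ≡ 4 − 32 = -28 (mod 13).
    Reduce coefficients mod 13: 7·t ≡ 11 (mod 13).
    The inverse of 7 mod 13 is 2 (since 7·2 = 14 = 1·13 + 1), so t ≡ 2·11 = 22 ≡ 9 (mod 13).
    Then x = 32 + 33·9 = 329, valid modulo lcm(33, 13) = 429: x ≡ 329 (mod 429).
Verify: 329 mod 3 = 2 ✓, 329 mod 11 = 10 ✓, 329 mod 13 = 4 ✓.

x ≡ 329 (mod 429).


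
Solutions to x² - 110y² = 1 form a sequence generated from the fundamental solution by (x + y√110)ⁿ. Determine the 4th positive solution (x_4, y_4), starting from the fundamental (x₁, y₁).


Step 1: Find the fundamental solution (x₁, y₁) of x² - 110y² = 1.
  Expand √110 as a continued fraction. a₀ = ⌊√110⌋ = 10; iterate m_{k+1} = d_k·a_k − m_k, d_{k+1} = (110 − m_{k+1}²)/d_k, a_{k+1} = ⌊(a₀ + m_{k+1})/d_{k+1}⌋ (starting m₀ = 0, d₀ = 1), with convergents p_k = a_k·p_{k-1} + p_{k-2}, q_k = a_k·q_{k-1} + q_{k-2} (p₋₁ = 1, q₋₁ = 0):
  k = 0: a₀ = 10; p₀/q₀ = 10/1; p₀² − 110·q₀² = 100 − 110 = -10.
  k = 1: m = 10, d = 10, a = ⌊(10 + 10)/10⌋ = 2; p/q = (2·10 + 1)/(2·1 + 0) = 21/2; p² − 110·q² = 441 − 440 = 1.
  The first convergent with p² − 110·q² = 1 gives the fundamental solution (x₁, y₁) = (21, 2).
Step 2: Apply the recurrence (x_{n+1}, y_{n+1}) = (x₁x_n + 110y₁y_n, x₁y_n + y₁x_n) repeatedly.
  From (x_1, y_1) = (21, 2): x_2 = 21·21 + 110·2·2 = 881; y_2 = 21·2 + 2·21 = 84.
  From (x_2, y_2) = (881, 84): x_3 = 21·881 + 110·2·84 = 36981; y_3 = 21·84 + 2·881 = 3526.
  From (x_3, y_3) = (36981, 3526): x_4 = 21·36981 + 110·2·3526 = 1552321; y_4 = 21·3526 + 2·36981 = 148008.
Step 3: Verify x_4² - 110·y_4² = 2409700487041 - 2409700487040 = 1 (should be 1). ✓

(x_1, y_1) = (21, 2); (x_4, y_4) = (1552321, 148008).


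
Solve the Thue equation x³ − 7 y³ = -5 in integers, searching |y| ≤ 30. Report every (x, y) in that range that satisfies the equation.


The equation is x³ - 7y³ = -5. For fixed y, x³ = 7·y³ − 5, so a solution requires the RHS to be a perfect cube.
Strategy: iterate y from -30 to 30, compute RHS = 7·y³ − 5, and check whether it is a (positive or negative) perfect cube.
Check small values of y:
  y = 0: RHS = -5 is not a perfect cube.
  y = 1: RHS = 2 is not a perfect cube.
  y = -1: RHS = -12 is not a perfect cube.
  y = 2: RHS = 51 is not a perfect cube.
  y = -2: RHS = -61 is not a perfect cube.
  y = 3: RHS = 184 is not a perfect cube.
  y = -3: RHS = -194 is not a perfect cube.
Continuing the search up to |y| = 30 finds no solutions either.
No (x, y) in the scanned range satisfies the equation.

No integer solutions with |y| ≤ 30.


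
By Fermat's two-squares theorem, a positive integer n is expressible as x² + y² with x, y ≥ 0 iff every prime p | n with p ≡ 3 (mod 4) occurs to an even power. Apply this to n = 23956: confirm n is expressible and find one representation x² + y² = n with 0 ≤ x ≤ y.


Step 1: Factor n = 23956 = 2^2 · 53 · 113.
Step 2: Check the mod-4 condition on each prime factor: 2 = 2 (special); 53 ≡ 1 (mod 4), exponent 1; 113 ≡ 1 (mod 4), exponent 1.
All primes ≡ 3 (mod 4) appear to even exponent (or don't appear), so by the two-squares theorem n IS expressible as a sum of two squares.
Step 3: Build a representation. Group n = k² · m with k = 2 and m = 53 · 113 = 5989 (a product of primes ≡ 1 (mod 4)); a representation of m scales to one of n via (k·x)² + (k·y)² = k²(x² + y²). Each prime p ≡ 1 (mod 4) is itself a sum of two squares; find a² by testing p − a² for a perfect square:
  53: 53 − 1² = 52, 53 − 2² = 49 = 7² ⇒ 53 = 2² + 7².
  113: 113 − 1² = 112, 113 − 2² = 109, 113 − 3² = 104, 113 − 4² = 97, 113 − 5² = 88, 113 − 6² = 77, 113 − 7² = 64 = 8² ⇒ 113 = 7² + 8².
  Combine using the Brahmagupta–Fibonacci identity (a² + b²)(c² + d²) = (ac − bd)² + (ad + bc)² = (ac + bd)² + (ad − bc)²:
  53 · 113 = 5989: from (2² + 7²)(7² + 8²), take (2·7 − 7·8, 2·8 + 7·7) = (14 − 56, 16 + 49) = (-42, 65); dropping signs (only squares matter) gives (42, 65); check 42² + 65² = 1764 + 4225 = 5989 ✓.
  Scale by k = 2: (2·42, 2·65) = (84, 130).
Step 4: Order so x ≤ y and verify: 84² + 130² = 7056 + 16900 = 23956 = n. ✓

n = 23956 = 84² + 130² (one valid representation with x ≤ y).


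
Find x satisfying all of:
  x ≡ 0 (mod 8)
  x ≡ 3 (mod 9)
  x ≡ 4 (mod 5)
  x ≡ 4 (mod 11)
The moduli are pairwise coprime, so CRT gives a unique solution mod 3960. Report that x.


Product of moduli M = 8 · 9 · 5 · 11 = 3960.
Merge one congruence at a time:
  Start: x ≡ 0 (mod 8).
  Combine with x ≡ 3 (mod 9); new modulus lcm = 72.
    Write x = 0 + 8·t and substitute into x ≡ 3 (mod 9): 8·t ≡ 3 − 0 = 3 (mod 9).
    The inverse of 8 mod 9 is 8 (since 8·8 = 64 = 7·9 + 1), so t ≡ 8·3 = 24 ≡ 6 (mod 9).
    Then x = 0 + 8·6 = 48, valid modulo lcm(8, 9) = 72: x ≡ 48 (mod 72).
  Combine with x ≡ 4 (mod 5); new modulus lcm = 360.
    Write x = 48 + 72·t and substitute into x ≡ 4 (mod 5): 72·t ≡ 4 − 48 = -44 (mod 5).
    Reduce coefficients mod 5: 2·t ≡ 1 (mod 5).
    The inverse of 2 mod 5 is 3 (since 2·3 = 6 = 1·5 + 1), so t ≡ 3·1 = 3 ≡ 3 (mod 5).
    Then x = 48 + 72·3 = 264, valid modulo lcm(72, 5) = 360: x ≡ 264 (mod 360).
  Combine with x ≡ 4 (mod 11); new modulus lcm = 3960.
    Write x = 264 + 360·t and substitute into x ≡ 4 (mod 11): 360·t ≡ 4 − 264 = -260 (mod 11).
    Reduce coefficients mod 11: 8·t ≡ 4 (mod 11).
    The inverse of 8 mod 11 is 7 (since 8·7 = 56 = 5·11 + 1), so t ≡ 7·4 = 28 ≡ 6 (mod 11).
    Then x = 264 + 360·6 = 2424, valid modulo lcm(360, 11) = 3960: x ≡ 2424 (mod 3960).
Verify against each original: 2424 mod 8 = 0, 2424 mod 9 = 3, 2424 mod 5 = 4, 2424 mod 11 = 4.

x ≡ 2424 (mod 3960).


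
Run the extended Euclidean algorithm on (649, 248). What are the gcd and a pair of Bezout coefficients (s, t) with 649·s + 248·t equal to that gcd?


Euclidean algorithm on (649, 248) — divide until remainder is 0:
  649 = 2 · 248 + 153
  248 = 1 · 153 + 95
  153 = 1 · 95 + 58
  95 = 1 · 58 + 37
  58 = 1 · 37 + 21
  37 = 1 · 21 + 16
  21 = 1 · 16 + 5
  16 = 3 · 5 + 1
  5 = 5 · 1 + 0
gcd(649, 248) = 1.
Track Bezout coefficients alongside the remainders: start with r₀ = 649 = a·1 + b·0 (s = 1, t = 0) and r₁ = 248 = a·0 + b·1 (s = 0, t = 1); each new remainder r_{k+1} = r_{k-1} − q_k·r_k inherits s_{k+1} = s_{k-1} − q_k·s_k, t_{k+1} = t_{k-1} − q_k·t_k, so r_k = a·s_k + b·t_k at every step:
  q = 2: r = 153, s = 1 − 2·0 = 1, t = 0 − 2·1 = -2  (check: 649·1 + 248·(-2) = 153)
  q = 1: r = 95, s = 0 − 1·1 = -1, t = 1 − 1·(-2) = 3  (check: 649·(-1) + 248·3 = 95)
  q = 1: r = 58, s = 1 − 1·(-1) = 2, t = -2 − 1·3 = -5  (check: 649·2 + 248·(-5) = 58)
  q = 1: r = 37, s = -1 − 1·2 = -3, t = 3 − 1·(-5) = 8  (check: 649·(-3) + 248·8 = 37)
  q = 1: r = 21, s = 2 − 1·(-3) = 5, t = -5 − 1·8 = -13  (check: 649·5 + 248·(-13) = 21)
  q = 1: r = 16, s = -3 − 1·5 = -8, t = 8 − 1·(-13) = 21  (check: 649·(-8) + 248·21 = 16)
  q = 1: r = 5, s = 5 − 1·(-8) = 13, t = -13 − 1·21 = -34  (check: 649·13 + 248·(-34) = 5)
  q = 3: r = 1, s = -8 − 3·13 = -47, t = 21 − 3·(-34) = 123  (check: 649·(-47) + 248·123 = 1)
The row with r = 1 (the gcd) gives the Bezout coefficients s = -47, t = 123.
Result: 649 · (-47) + 248 · (123) = 1.

gcd(649, 248) = 1; s = -47, t = 123 (check: 649·(-47) + 248·123 = 1).


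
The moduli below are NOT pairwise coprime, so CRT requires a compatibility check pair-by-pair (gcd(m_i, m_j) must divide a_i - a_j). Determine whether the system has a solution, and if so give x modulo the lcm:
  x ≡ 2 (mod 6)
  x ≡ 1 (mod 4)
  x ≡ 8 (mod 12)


Moduli 6, 4, 12 are not pairwise coprime, so CRT works modulo lcm(m_i) when all pairwise compatibility conditions hold.
Pairwise compatibility: gcd(m_i, m_j) must divide a_i - a_j for every pair.
Merge one congruence at a time:
  Start: x ≡ 2 (mod 6).
  Combine with x ≡ 1 (mod 4): gcd(6, 4) = 2, and 1 - 2 = -1 is NOT divisible by 2.
    ⇒ system is inconsistent (no integer solution).

No solution (the system is inconsistent).


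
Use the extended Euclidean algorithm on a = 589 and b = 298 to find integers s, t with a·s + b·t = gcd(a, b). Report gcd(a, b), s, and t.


Euclidean algorithm on (589, 298) — divide until remainder is 0:
  589 = 1 · 298 + 291
  298 = 1 · 291 + 7
  291 = 41 · 7 + 4
  7 = 1 · 4 + 3
  4 = 1 · 3 + 1
  3 = 3 · 1 + 0
gcd(589, 298) = 1.
Track Bezout coefficients alongside the remainders: start with r₀ = 589 = a·1 + b·0 (s = 1, t = 0) and r₁ = 298 = a·0 + b·1 (s = 0, t = 1); each new remainder r_{k+1} = r_{k-1} − q_k·r_k inherits s_{k+1} = s_{k-1} − q_k·s_k, t_{k+1} = t_{k-1} − q_k·t_k, so r_k = a·s_k + b·t_k at every step:
  q = 1: r = 291, s = 1 − 1·0 = 1, t = 0 − 1·1 = -1  (check: 589·1 + 298·(-1) = 291)
  q = 1: r = 7, s = 0 − 1·1 = -1, t = 1 − 1·(-1) = 2  (check: 589·(-1) + 298·2 = 7)
  q = 41: r = 4, s = 1 − 41·(-1) = 42, t = -1 − 41·2 = -83  (check: 589·42 + 298·(-83) = 4)
  q = 1: r = 3, s = -1 − 1·42 = -43, t = 2 − 1·(-83) = 85  (check: 589·(-43) + 298·85 = 3)
  q = 1: r = 1, s = 42 − 1·(-43) = 85, t = -83 − 1·85 = -168  (check: 589·85 + 298·(-168) = 1)
The row with r = 1 (the gcd) gives the Bezout coefficients s = 85, t = -168.
Result: 589 · (85) + 298 · (-168) = 1.

gcd(589, 298) = 1; s = 85, t = -168 (check: 589·85 + 298·(-168) = 1).


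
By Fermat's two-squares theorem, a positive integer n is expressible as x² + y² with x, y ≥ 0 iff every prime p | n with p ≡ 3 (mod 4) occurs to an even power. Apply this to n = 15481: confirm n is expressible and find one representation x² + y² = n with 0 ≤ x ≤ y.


Step 1: Factor n = 15481 = 113 · 137.
Step 2: Check the mod-4 condition on each prime factor: 113 ≡ 1 (mod 4), exponent 1; 137 ≡ 1 (mod 4), exponent 1.
All primes ≡ 3 (mod 4) appear to even exponent (or don't appear), so by the two-squares theorem n IS expressible as a sum of two squares.
Step 3: Build a representation. Here n = 113 · 137 is a product of primes ≡ 1 (mod 4). Each prime p ≡ 1 (mod 4) is itself a sum of two squares; find a² by testing p − a² for a perfect square:
  113: 113 − 1² = 112, 113 − 2² = 109, 113 − 3² = 104, 113 − 4² = 97, 113 − 5² = 88, 113 − 6² = 77, 113 − 7² = 64 = 8² ⇒ 113 = 7² + 8².
  137: 137 − 1² = 136, 137 − 2² = 133, 137 − 3² = 128, 137 − 4² = 121 = 11² ⇒ 137 = 4² + 11².
  Combine using the Brahmagupta–Fibonacci identity (a² + b²)(c² + d²) = (ac − bd)² + (ad + bc)² = (ac + bd)² + (ad − bc)²:
  113 · 137 = 15481: from (7² + 8²)(4² + 11²), take (7·4 − 8·11, 7·11 + 8·4) = (28 − 88, 77 + 32) = (-60, 109); dropping signs (only squares matter) gives (60, 109); check 60² + 109² = 3600 + 11881 = 15481 ✓.
Step 4: Order so x ≤ y and verify: 60² + 109² = 3600 + 11881 = 15481 = n. ✓

n = 15481 = 60² + 109² (one valid representation with x ≤ y).


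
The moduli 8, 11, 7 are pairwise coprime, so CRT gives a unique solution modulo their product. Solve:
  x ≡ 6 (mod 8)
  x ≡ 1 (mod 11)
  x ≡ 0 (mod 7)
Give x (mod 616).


Moduli 8, 11, 7 are pairwise coprime; by CRT there is a unique solution modulo M = 8 · 11 · 7 = 616.
Solve pairwise, accumulating the modulus:
  Start with x ≡ 6 (mod 8).
  Combine with x ≡ 1 (mod 11): since gcd(8, 11) = 1, we get a unique residue mod 88.
    Write x = 6 + 8·t and substitute into x ≡ 1 (mod 11): 8·t ≡ 1 − 6 = -5 (mod 11).
    Reduce coefficients mod 11: 8·t ≡ 6 (mod 11).
    The inverse of 8 mod 11 is 7 (since 8·7 = 56 = 5·11 + 1), so t ≡ 7·6 = 42 ≡ 9 (mod 11).
    Then x = 6 + 8·9 = 78, valid modulo lcm(8, 11) = 88: x ≡ 78 (mod 88).
  Combine with x ≡ 0 (mod 7): since gcd(88, 7) = 1, we get a unique residue mod 616.
    Write x = 78 + 88·t and substitute into x ≡ 0 (mod 7): 88·t ≡ 0 − 78 = -78 (mod 7).
    Reduce coefficients mod 7: 4·t ≡ 6 (mod 7).
    The inverse of 4 mod 7 is 2 (since 4·2 = 8 = 1·7 + 1), so t ≡ 2·6 = 12 ≡ 5 (mod 7).
    Then x = 78 + 88·5 = 518, valid modulo lcm(88, 7) = 616: x ≡ 518 (mod 616).
Verify: 518 mod 8 = 6 ✓, 518 mod 11 = 1 ✓, 518 mod 7 = 0 ✓.

x ≡ 518 (mod 616).


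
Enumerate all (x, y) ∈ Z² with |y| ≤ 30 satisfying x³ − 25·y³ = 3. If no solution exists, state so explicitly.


The equation is x³ - 25y³ = 3. For fixed y, x³ = 25·y³ + 3, so a solution requires the RHS to be a perfect cube.
Strategy: iterate y from -30 to 30, compute RHS = 25·y³ + 3, and check whether it is a (positive or negative) perfect cube.
Check small values of y:
  y = 0: RHS = 3 is not a perfect cube.
  y = 1: RHS = 28 is not a perfect cube.
  y = -1: RHS = -22 is not a perfect cube.
  y = 2: RHS = 203 is not a perfect cube.
  y = -2: RHS = -197 is not a perfect cube.
  y = 3: RHS = 678 is not a perfect cube.
  y = -3: RHS = -672 is not a perfect cube.
Continuing the search up to |y| = 30 finds no solutions either.
No (x, y) in the scanned range satisfies the equation.

No integer solutions with |y| ≤ 30.


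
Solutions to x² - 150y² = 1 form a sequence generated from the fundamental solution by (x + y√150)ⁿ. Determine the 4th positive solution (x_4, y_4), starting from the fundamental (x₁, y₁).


Step 1: Find the fundamental solution (x₁, y₁) of x² - 150y² = 1.
  Expand √150 as a continued fraction. a₀ = ⌊√150⌋ = 12; iterate m_{k+1} = d_k·a_k − m_k, d_{k+1} = (150 − m_{k+1}²)/d_k, a_{k+1} = ⌊(a₀ + m_{k+1})/d_{k+1}⌋ (starting m₀ = 0, d₀ = 1), with convergents p_k = a_k·p_{k-1} + p_{k-2}, q_k = a_k·q_{k-1} + q_{k-2} (p₋₁ = 1, q₋₁ = 0):
  k = 0: a₀ = 12; p₀/q₀ = 12/1; p₀² − 150·q₀² = 144 − 150 = -6.
  k = 1: m = 12, d = 6, a = ⌊(12 + 12)/6⌋ = 4; p/q = (4·12 + 1)/(4·1 + 0) = 49/4; p² − 150·q² = 2401 − 2400 = 1.
  The first convergent with p² − 150·q² = 1 gives the fundamental solution (x₁, y₁) = (49, 4).
Step 2: Apply the recurrence (x_{n+1}, y_{n+1}) = (x₁x_n + 150y₁y_n, x₁y_n + y₁x_n) repeatedly.
  From (x_1, y_1) = (49, 4): x_2 = 49·49 + 150·4·4 = 4801; y_2 = 49·4 + 4·49 = 392.
  From (x_2, y_2) = (4801, 392): x_3 = 49·4801 + 150·4·392 = 470449; y_3 = 49·392 + 4·4801 = 38412.
  From (x_3, y_3) = (470449, 38412): x_4 = 49·470449 + 150·4·38412 = 46099201; y_4 = 49·38412 + 4·470449 = 3763984.
Step 3: Verify x_4² - 150·y_4² = 2125136332838401 - 2125136332838400 = 1 (should be 1). ✓

(x_1, y_1) = (49, 4); (x_4, y_4) = (46099201, 3763984).


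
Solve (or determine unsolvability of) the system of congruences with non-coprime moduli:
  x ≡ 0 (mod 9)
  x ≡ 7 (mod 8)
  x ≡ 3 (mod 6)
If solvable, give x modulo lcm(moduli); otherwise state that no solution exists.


Moduli 9, 8, 6 are not pairwise coprime, so CRT works modulo lcm(m_i) when all pairwise compatibility conditions hold.
Pairwise compatibility: gcd(m_i, m_j) must divide a_i - a_j for every pair.
Merge one congruence at a time:
  Start: x ≡ 0 (mod 9).
  Combine with x ≡ 7 (mod 8): gcd(9, 8) = 1; 7 - 0 = 7, which IS divisible by 1, so compatible.
    Write x = 0 + 9·t and substitute into x ≡ 7 (mod 8): 9·t ≡ 7 − 0 = 7 (mod 8).
    Reduce coefficients mod 8: 1·t ≡ 7 (mod 8).
    So t ≡ 7 (mod 8).
    Then x = 0 + 9·7 = 63, valid modulo lcm(9, 8) = 72: x ≡ 63 (mod 72).
  Combine with x ≡ 3 (mod 6): gcd(72, 6) = 6; 3 - 63 = -60, which IS divisible by 6, so compatible.
    Write x = 63 + 72·t and substitute into x ≡ 3 (mod 6): 72·t ≡ 3 − 63 = -60 (mod 6).
    Divide the congruence (and modulus) by g = 6: 12·t ≡ -10 (mod 1).
    Modulo 1 every t works; take t = 0.
    Then x = 63 + 72·0 = 63, valid modulo lcm(72, 6) = 72: x ≡ 63 (mod 72).
Verify: 63 mod 9 = 0, 63 mod 8 = 7, 63 mod 6 = 3.

x ≡ 63 (mod 72).


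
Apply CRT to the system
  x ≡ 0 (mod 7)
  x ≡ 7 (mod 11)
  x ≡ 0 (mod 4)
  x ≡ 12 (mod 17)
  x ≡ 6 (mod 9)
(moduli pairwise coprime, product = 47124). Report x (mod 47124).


Product of moduli M = 7 · 11 · 4 · 17 · 9 = 47124.
Merge one congruence at a time:
  Start: x ≡ 0 (mod 7).
  Combine with x ≡ 7 (mod 11); new modulus lcm = 77.
    Write x = 0 + 7·t and substitute into x ≡ 7 (mod 11): 7·t ≡ 7 − 0 = 7 (mod 11).
    The inverse of 7 mod 11 is 8 (since 7·8 = 56 = 5·11 + 1), so t ≡ 8·7 = 56 ≡ 1 (mod 11).
    Then x = 0 + 7·1 = 7, valid modulo lcm(7, 11) = 77: x ≡ 7 (mod 77).
  Combine with x ≡ 0 (mod 4); new modulus lcm = 308.
    Write x = 7 + 77·t and substitute into x ≡ 0 (mod 4): 77·t ≡ 0 − 7 = -7 (mod 4).
    Reduce coefficients mod 4: 1·t ≡ 1 (mod 4).
    So t ≡ 1 (mod 4).
    Then x = 7 + 77·1 = 84, valid modulo lcm(77, 4) = 308: x ≡ 84 (mod 308).
  Combine with x ≡ 12 (mod 17); new modulus lcm = 5236.
    Write x = 84 + 308·t and substitute into x ≡ 12 (mod 17): 308·t ≡ 12 − 84 = -72 (mod 17).
    Reduce coefficients mod 17: 2·t ≡ 13 (mod 17).
    The inverse of 2 mod 17 is 9 (since 2·9 = 18 = 1·17 + 1), so t ≡ 9·13 = 117 ≡ 15 (mod 17).
    Then x = 84 + 308·15 = 4704, valid modulo lcm(308, 17) = 5236: x ≡ 4704 (mod 5236).
  Combine with x ≡ 6 (mod 9); new modulus lcm = 47124.
    Write x = 4704 + 5236·t and substitute into x ≡ 6 (mod 9): 5236·t ≡ 6 − 4704 = -4698 (mod 9).
    Reduce coefficients mod 9: 7·t ≡ 0 (mod 9).
    The inverse of 7 mod 9 is 4 (since 7·4 = 28 = 3·9 + 1), so t ≡ 4·0 = 0 ≡ 0 (mod 9).
    Then x = 4704 + 5236·0 = 4704, valid modulo lcm(5236, 9) = 47124: x ≡ 4704 (mod 47124).
Verify against each original: 4704 mod 7 = 0, 4704 mod 11 = 7, 4704 mod 4 = 0, 4704 mod 17 = 12, 4704 mod 9 = 6.

x ≡ 4704 (mod 47124).


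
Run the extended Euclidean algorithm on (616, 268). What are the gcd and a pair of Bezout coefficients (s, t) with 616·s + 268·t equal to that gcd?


Euclidean algorithm on (616, 268) — divide until remainder is 0:
  616 = 2 · 268 + 80
  268 = 3 · 80 + 28
  80 = 2 · 28 + 24
  28 = 1 · 24 + 4
  24 = 6 · 4 + 0
gcd(616, 268) = 4.
Track Bezout coefficients alongside the remainders: start with r₀ = 616 = a·1 + b·0 (s = 1, t = 0) and r₁ = 268 = a·0 + b·1 (s = 0, t = 1); each new remainder r_{k+1} = r_{k-1} − q_k·r_k inherits s_{k+1} = s_{k-1} − q_k·s_k, t_{k+1} = t_{k-1} − q_k·t_k, so r_k = a·s_k + b·t_k at every step:
  q = 2: r = 80, s = 1 − 2·0 = 1, t = 0 − 2·1 = -2  (check: 616·1 + 268·(-2) = 80)
  q = 3: r = 28, s = 0 − 3·1 = -3, t = 1 − 3·(-2) = 7  (check: 616·(-3) + 268·7 = 28)
  q = 2: r = 24, s = 1 − 2·(-3) = 7, t = -2 − 2·7 = -16  (check: 616·7 + 268·(-16) = 24)
  q = 1: r = 4, s = -3 − 1·7 = -10, t = 7 − 1·(-16) = 23  (check: 616·(-10) + 268·23 = 4)
The row with r = 4 (the gcd) gives the Bezout coefficients s = -10, t = 23.
Result: 616 · (-10) + 268 · (23) = 4.

gcd(616, 268) = 4; s = -10, t = 23 (check: 616·(-10) + 268·23 = 4).


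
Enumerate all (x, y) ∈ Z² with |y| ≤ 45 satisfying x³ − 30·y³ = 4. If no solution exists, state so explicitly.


The equation is x³ - 30y³ = 4. For fixed y, x³ = 30·y³ + 4, so a solution requires the RHS to be a perfect cube.
Strategy: iterate y from -45 to 45, compute RHS = 30·y³ + 4, and check whether it is a (positive or negative) perfect cube.
Check small values of y:
  y = 0: RHS = 4 is not a perfect cube.
  y = 1: RHS = 34 is not a perfect cube.
  y = -1: RHS = -26 is not a perfect cube.
  y = 2: RHS = 244 is not a perfect cube.
  y = -2: RHS = -236 is not a perfect cube.
  y = 3: RHS = 814 is not a perfect cube.
  y = -3: RHS = -806 is not a perfect cube.
Continuing the search up to |y| = 45 finds no solutions either.
No (x, y) in the scanned range satisfies the equation.

No integer solutions with |y| ≤ 45.


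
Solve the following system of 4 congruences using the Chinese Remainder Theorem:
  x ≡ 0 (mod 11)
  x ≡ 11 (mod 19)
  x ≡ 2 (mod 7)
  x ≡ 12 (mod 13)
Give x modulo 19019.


Product of moduli M = 11 · 19 · 7 · 13 = 19019.
Merge one congruence at a time:
  Start: x ≡ 0 (mod 11).
  Combine with x ≡ 11 (mod 19); new modulus lcm = 209.
    Write x = 0 + 11·t and substitute into x ≡ 11 (mod 19): 11·t ≡ 11 − 0 = 11 (mod 19).
    The inverse of 11 mod 19 is 7 (since 11·7 = 77 = 4·19 + 1), so t ≡ 7·11 = 77 ≡ 1 (mod 19).
    Then x = 0 + 11·1 = 11, valid modulo lcm(11, 19) = 209: x ≡ 11 (mod 209).
  Combine with x ≡ 2 (mod 7); new modulus lcm = 1463.
    Write x = 11 + 209·t and substitute into x ≡ 2 (mod 7): 209·t ≡ 2 − 11 = -9 (mod 7).
    Reduce coefficients mod 7: 6·t ≡ 5 (mod 7).
    The inverse of 6 mod 7 is 6 (since 6·6 = 36 = 5·7 + 1), so t ≡ 6·5 = 30 ≡ 2 (mod 7).
    Then x = 11 + 209·2 = 429, valid modulo lcm(209, 7) = 1463: x ≡ 429 (mod 1463).
  Combine with x ≡ 12 (mod 13); new modulus lcm = 19019.
    Write x = 429 + 1463·t and substitute into x ≡ 12 (mod 13): 1463·t ≡ 12 − 429 = -417 (mod 13).
    Reduce coefficients mod 13: 7·t ≡ 12 (mod 13).
    The inverse of 7 mod 13 is 2 (since 7·2 = 14 = 1·13 + 1), so t ≡ 2·12 = 24 ≡ 11 (mod 13).
    Then x = 429 + 1463·11 = 16522, valid modulo lcm(1463, 13) = 19019: x ≡ 16522 (mod 19019).
Verify against each original: 16522 mod 11 = 0, 16522 mod 19 = 11, 16522 mod 7 = 2, 16522 mod 13 = 12.

x ≡ 16522 (mod 19019).


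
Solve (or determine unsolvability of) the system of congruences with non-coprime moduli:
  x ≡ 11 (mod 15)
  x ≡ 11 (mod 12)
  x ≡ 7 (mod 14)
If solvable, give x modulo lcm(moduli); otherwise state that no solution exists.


Moduli 15, 12, 14 are not pairwise coprime, so CRT works modulo lcm(m_i) when all pairwise compatibility conditions hold.
Pairwise compatibility: gcd(m_i, m_j) must divide a_i - a_j for every pair.
Merge one congruence at a time:
  Start: x ≡ 11 (mod 15).
  Combine with x ≡ 11 (mod 12): gcd(15, 12) = 3; 11 - 11 = 0, which IS divisible by 3, so compatible.
    Write x = 11 + 15·t and substitute into x ≡ 11 (mod 12): 15·t ≡ 11 − 11 = 0 (mod 12).
    Divide the congruence (and modulus) by g = 3: 5·t ≡ 0 (mod 4).
    Reduce coefficients mod 4: 1·t ≡ 0 (mod 4).
    So t ≡ 0 (mod 4).
    Then x = 11 + 15·0 = 11, valid modulo lcm(15, 12) = 60: x ≡ 11 (mod 60).
  Combine with x ≡ 7 (mod 14): gcd(60, 14) = 2; 7 - 11 = -4, which IS divisible by 2, so compatible.
    Write x = 11 + 60·t and substitute into x ≡ 7 (mod 14): 60·t ≡ 7 − 11 = -4 (mod 14).
    Divide the congruence (and modulus) by g = 2: 30·t ≡ -2 (mod 7).
    Reduce coefficients mod 7: 2·t ≡ 5 (mod 7).
    The inverse of 2 mod 7 is 4 (since 2·4 = 8 = 1·7 + 1), so t ≡ 4·5 = 20 ≡ 6 (mod 7).
    Then x = 11 + 60·6 = 371, valid modulo lcm(60, 14) = 420: x ≡ 371 (mod 420).
Verify: 371 mod 15 = 11, 371 mod 12 = 11, 371 mod 14 = 7.

x ≡ 371 (mod 420).


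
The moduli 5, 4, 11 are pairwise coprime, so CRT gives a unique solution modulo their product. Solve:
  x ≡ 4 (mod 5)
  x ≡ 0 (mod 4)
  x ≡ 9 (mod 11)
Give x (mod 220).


Moduli 5, 4, 11 are pairwise coprime; by CRT there is a unique solution modulo M = 5 · 4 · 11 = 220.
Solve pairwise, accumulating the modulus:
  Start with x ≡ 4 (mod 5).
  Combine with x ≡ 0 (mod 4): since gcd(5, 4) = 1, we get a unique residue mod 20.
    Write x = 4 + 5·t and substitute into x ≡ 0 (mod 4): 5·t ≡ 0 − 4 = -4 (mod 4).
    Reduce coefficients mod 4: 1·t ≡ 0 (mod 4).
    So t ≡ 0 (mod 4).
    Then x = 4 + 5·0 = 4, valid modulo lcm(5, 4) = 20: x ≡ 4 (mod 20).
  Combine with x ≡ 9 (mod 11): since gcd(20, 11) = 1, we get a unique residue mod 220.
    Write x = 4 + 20·t and substitute into x ≡ 9 (mod 11): 20·t ≡ 9 − 4 = 5 (mod 11).
    Reduce coefficients mod 11: 9·t ≡ 5 (mod 11).
    The inverse of 9 mod 11 is 5 (since 9·5 = 45 = 4·11 + 1), so t ≡ 5·5 = 25 ≡ 3 (mod 11).
    Then x = 4 + 20·3 = 64, valid modulo lcm(20, 11) = 220: x ≡ 64 (mod 220).
Verify: 64 mod 5 = 4 ✓, 64 mod 4 = 0 ✓, 64 mod 11 = 9 ✓.

x ≡ 64 (mod 220).


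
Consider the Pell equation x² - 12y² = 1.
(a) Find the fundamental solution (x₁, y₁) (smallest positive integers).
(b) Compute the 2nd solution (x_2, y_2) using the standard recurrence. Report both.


Step 1: Find the fundamental solution (x₁, y₁) of x² - 12y² = 1.
  Expand √12 as a continued fraction. a₀ = ⌊√12⌋ = 3; iterate m_{k+1} = d_k·a_k − m_k, d_{k+1} = (12 − m_{k+1}²)/d_k, a_{k+1} = ⌊(a₀ + m_{k+1})/d_{k+1}⌋ (starting m₀ = 0, d₀ = 1), with convergents p_k = a_k·p_{k-1} + p_{k-2}, q_k = a_k·q_{k-1} + q_{k-2} (p₋₁ = 1, q₋₁ = 0):
  k = 0: a₀ = 3; p₀/q₀ = 3/1; p₀² − 12·q₀² = 9 − 12 = -3.
  k = 1: m = 3, d = 3, a = ⌊(3 + 3)/3⌋ = 2; p/q = (2·3 + 1)/(2·1 + 0) = 7/2; p² − 12·q² = 49 − 48 = 1.
  The first convergent with p² − 12·q² = 1 gives the fundamental solution (x₁, y₁) = (7, 2).
Step 2: Apply the recurrence (x_{n+1}, y_{n+1}) = (x₁x_n + 12y₁y_n, x₁y_n + y₁x_n) repeatedly.
  From (x_1, y_1) = (7, 2): x_2 = 7·7 + 12·2·2 = 97; y_2 = 7·2 + 2·7 = 28.
Step 3: Verify x_2² - 12·y_2² = 9409 - 9408 = 1 (should be 1). ✓

(x_1, y_1) = (7, 2); (x_2, y_2) = (97, 28).
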